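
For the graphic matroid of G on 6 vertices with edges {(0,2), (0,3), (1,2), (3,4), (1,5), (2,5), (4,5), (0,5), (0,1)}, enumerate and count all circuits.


A circuit in a graphic matroid = edge set of a simple cycle.
G has 6 vertices and 9 edges.
Enumerating all minimal edge subsets forming cycles...
Total circuits found: 12.

12


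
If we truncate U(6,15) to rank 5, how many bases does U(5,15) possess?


Truncating U(6,15) to rank 5 gives U(5,15).
Bases of U(5,15) are all 5-element subsets of 15 elements.
Number of bases = (15 choose 5) = 3003.

3003


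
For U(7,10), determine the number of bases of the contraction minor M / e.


Contracting e from U(7,10) gives U(6,9).
Bases of U(6,9) = (9 choose 6) = 84.

84


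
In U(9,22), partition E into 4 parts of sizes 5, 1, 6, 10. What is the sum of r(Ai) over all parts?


r(Ai) = min(|Ai|, 9) for each part.
Sum = min(5,9) + min(1,9) + min(6,9) + min(10,9)
    = 5 + 1 + 6 + 9
    = 21.

21


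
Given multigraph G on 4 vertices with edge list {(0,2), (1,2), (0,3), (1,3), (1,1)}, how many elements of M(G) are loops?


In a graphic matroid, a loop is a self-loop edge (u,u) with rank 0.
Examining all 5 edges for self-loops...
Self-loops found: (1,1)
Number of loops = 1.

1


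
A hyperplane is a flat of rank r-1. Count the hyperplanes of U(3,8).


Hyperplanes of U(3,8) are flats of rank 2.
In a uniform matroid, these are exactly the (2)-element subsets.
Count = C(8,2) = 8! / (2! * 6!) = 28.

28


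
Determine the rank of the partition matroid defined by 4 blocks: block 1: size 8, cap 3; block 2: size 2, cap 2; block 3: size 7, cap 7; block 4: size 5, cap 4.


Rank of a partition matroid = sum of min(|Si|, ci) for each block.
= min(8,3) + min(2,2) + min(7,7) + min(5,4)
= 3 + 2 + 7 + 4
= 16.

16


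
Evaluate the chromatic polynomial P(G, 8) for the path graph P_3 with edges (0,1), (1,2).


P(P_3, k) = k * (k-1)^(2).
P(8) = 8 * 7^2 = 8 * 49 = 392.

392


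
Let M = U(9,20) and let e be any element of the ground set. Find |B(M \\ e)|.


Deleting e from U(9,20) gives U(9,19) since n > r.
Bases of U(9,19) = (19 choose 9) = 92378.

92378


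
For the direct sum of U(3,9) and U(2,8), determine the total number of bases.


Bases of a direct sum M1 + M2: |B| = |B(M1)| * |B(M2)|.
|B(U(3,9))| = C(9,3) = 84.
|B(U(2,8))| = C(8,2) = 28.
Total bases = 84 * 28 = 2352.

2352


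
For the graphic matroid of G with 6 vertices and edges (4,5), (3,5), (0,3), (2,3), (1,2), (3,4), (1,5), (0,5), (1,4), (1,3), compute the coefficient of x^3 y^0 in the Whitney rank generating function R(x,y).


R(x,y) = sum over A in 2^E of x^(r(E)-r(A)) * y^(|A|-r(A)).
G has 6 vertices, 10 edges. r(E) = 5.
Enumerate all 2^10 = 1024 subsets.
Count subsets with r(E)-r(A)=3 and |A|-r(A)=0: 45.

45


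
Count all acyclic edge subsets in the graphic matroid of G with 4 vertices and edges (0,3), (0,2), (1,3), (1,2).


An independent set in a graphic matroid is an acyclic edge subset.
G has 4 vertices and 4 edges.
Enumerate all 2^4 = 16 subsets, checking for acyclicity.
Total independent sets = 15.

15


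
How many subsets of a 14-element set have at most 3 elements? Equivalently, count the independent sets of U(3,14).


Independent sets of U(3,14) are all subsets of size <= 3.
Count = (14 choose 0) + (14 choose 1) + (14 choose 2) + (14 choose 3)
     = 1 + 14 + 91 + 364
     = 470.

470


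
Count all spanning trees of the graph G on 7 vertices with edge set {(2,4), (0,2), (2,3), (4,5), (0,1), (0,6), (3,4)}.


By Kirchhoff's matrix tree theorem, the number of spanning trees equals
the determinant of any cofactor of the Laplacian matrix L.
G has 7 vertices and 7 edges.
Computing the (6 x 6) cofactor determinant gives 3.

3


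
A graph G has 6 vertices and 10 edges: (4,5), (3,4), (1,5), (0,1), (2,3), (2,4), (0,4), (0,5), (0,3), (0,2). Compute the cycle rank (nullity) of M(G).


Cycle rank (nullity) = |E| - r(M) = |E| - (|V| - c).
|E| = 10, |V| = 6, c = 1.
Nullity = 10 - (6 - 1) = 10 - 5 = 5.

5


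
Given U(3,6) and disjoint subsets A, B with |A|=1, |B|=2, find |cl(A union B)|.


|A union B| = 1 + 2 = 3 (disjoint).
In U(3,6), cl(S) = S if |S| < 3, else cl(S) = E.
Since 3 >= 3, cl(A union B) = E.
|cl(A union B)| = 6.

6


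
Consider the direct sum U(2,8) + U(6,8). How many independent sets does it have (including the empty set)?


For a direct sum, |I(M1+M2)| = |I(M1)| * |I(M2)|.
|I(U(2,8))| = sum C(8,k) for k=0..2 = 37.
|I(U(6,8))| = sum C(8,k) for k=0..6 = 247.
Total = 37 * 247 = 9139.

9139


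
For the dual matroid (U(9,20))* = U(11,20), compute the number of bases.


The dual of U(r,n) is U(n-r, n) = U(11,20).
Bases of U(11,20) are all (11)-element subsets.
|B(M*)| = C(20,11) = 167960.

167960


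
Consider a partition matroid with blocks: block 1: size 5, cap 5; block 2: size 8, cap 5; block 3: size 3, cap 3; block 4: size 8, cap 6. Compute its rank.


Rank of a partition matroid = sum of min(|Si|, ci) for each block.
= min(5,5) + min(8,5) + min(3,3) + min(8,6)
= 5 + 5 + 3 + 6
= 19.

19


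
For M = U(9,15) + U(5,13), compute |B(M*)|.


(M1+M2)* = M1* + M2*.
M1* = U(6,15), bases: C(15,6) = 5005.
M2* = U(8,13), bases: C(13,8) = 1287.
|B(M*)| = 5005 * 1287 = 6441435.

6441435


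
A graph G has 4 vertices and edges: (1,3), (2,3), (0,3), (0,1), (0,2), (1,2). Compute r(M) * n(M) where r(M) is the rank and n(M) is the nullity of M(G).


r(M) = |V| - c = 4 - 1 = 3.
nullity = |E| - r(M) = 6 - 3 = 3.
Product = 3 * 3 = 9.

9


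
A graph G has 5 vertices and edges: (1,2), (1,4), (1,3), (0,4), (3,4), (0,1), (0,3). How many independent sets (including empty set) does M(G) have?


An independent set in a graphic matroid is an acyclic edge subset.
G has 5 vertices and 7 edges.
Enumerate all 2^7 = 128 subsets, checking for acyclicity.
Total independent sets = 76.

76


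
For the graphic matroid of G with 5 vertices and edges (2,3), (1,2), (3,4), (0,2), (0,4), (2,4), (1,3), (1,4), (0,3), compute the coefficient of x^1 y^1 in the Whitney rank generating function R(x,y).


R(x,y) = sum over A in 2^E of x^(r(E)-r(A)) * y^(|A|-r(A)).
G has 5 vertices, 9 edges. r(E) = 4.
Enumerate all 2^9 = 512 subsets.
Count subsets with r(E)-r(A)=1 and |A|-r(A)=1: 51.

51


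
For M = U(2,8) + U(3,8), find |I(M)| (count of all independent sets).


For a direct sum, |I(M1+M2)| = |I(M1)| * |I(M2)|.
|I(U(2,8))| = sum C(8,k) for k=0..2 = 37.
|I(U(3,8))| = sum C(8,k) for k=0..3 = 93.
Total = 37 * 93 = 3441.

3441


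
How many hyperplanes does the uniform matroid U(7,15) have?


Hyperplanes of U(7,15) are flats of rank 6.
In a uniform matroid, these are exactly the (6)-element subsets.
Count = (15 choose 6) = 5005.

5005


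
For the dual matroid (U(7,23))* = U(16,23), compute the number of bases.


The dual of U(r,n) is U(n-r, n) = U(16,23).
Bases of U(16,23) are all (16)-element subsets.
|B(M*)| = C(23,16) = 23! / (16! * 7!) = 245157.

245157


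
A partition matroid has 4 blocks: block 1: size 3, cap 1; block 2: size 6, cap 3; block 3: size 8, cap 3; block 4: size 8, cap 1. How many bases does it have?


A basis picks exactly ci elements from block i.
Number of bases = product of C(|Si|, ci).
= C(3,1) * C(6,3) * C(8,3) * C(8,1)
= 3 * 20 * 56 * 8
= 26880.

26880


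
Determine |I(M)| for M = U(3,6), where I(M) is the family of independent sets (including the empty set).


Independent sets of U(3,6) are all subsets of size <= 3.
Count = (6 choose 0) + (6 choose 1) + (6 choose 2) + (6 choose 3)
     = 1 + 6 + 15 + 20
     = 42.

42


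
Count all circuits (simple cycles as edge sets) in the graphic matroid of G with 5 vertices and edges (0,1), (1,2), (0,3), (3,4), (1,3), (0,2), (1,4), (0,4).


A circuit in a graphic matroid = edge set of a simple cycle.
G has 5 vertices and 8 edges.
Enumerating all minimal edge subsets forming cycles...
Total circuits found: 12.

12


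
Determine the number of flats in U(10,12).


Flats of U(10,12): every subset of size < 10 is a flat, plus E itself.
Count = C(12,0) + C(12,1) + C(12,2) + C(12,3) + C(12,4) + C(12,5) + C(12,6) + C(12,7) + C(12,8) + C(12,9) + 1
     = 1 + 12 + 66 + 220 + 495 + 792 + 924 + 792 + 495 + 220 + 1
     = 4018.

4018


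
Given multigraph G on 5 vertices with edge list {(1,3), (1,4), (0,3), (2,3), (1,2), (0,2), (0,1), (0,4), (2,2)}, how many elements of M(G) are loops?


In a graphic matroid, a loop is a self-loop edge (u,u) with rank 0.
Examining all 9 edges for self-loops...
Self-loops found: (2,2)
Number of loops = 1.

1


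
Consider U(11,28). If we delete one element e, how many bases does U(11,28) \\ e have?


Deleting e from U(11,28) gives U(11,27) since n > r.
Bases of U(11,27) = C(27,11) = 27! / (11! * 16!) = 13037895.

13037895


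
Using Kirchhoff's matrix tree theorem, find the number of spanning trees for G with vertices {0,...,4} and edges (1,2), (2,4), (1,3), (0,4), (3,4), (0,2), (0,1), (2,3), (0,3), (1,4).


By Kirchhoff's matrix tree theorem, the number of spanning trees equals
the determinant of any cofactor of the Laplacian matrix L.
G has 5 vertices and 10 edges.
Computing the (4 x 4) cofactor determinant gives 125.

125


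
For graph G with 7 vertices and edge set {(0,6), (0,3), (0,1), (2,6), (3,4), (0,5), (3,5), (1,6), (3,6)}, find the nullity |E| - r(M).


Cycle rank (nullity) = |E| - r(M) = |E| - (|V| - c).
|E| = 9, |V| = 7, c = 1.
Nullity = 9 - (7 - 1) = 9 - 6 = 3.

3


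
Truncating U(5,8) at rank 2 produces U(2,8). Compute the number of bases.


Truncating U(5,8) to rank 2 gives U(2,8).
Bases of U(2,8) are all 2-element subsets of 8 elements.
Number of bases = (8 choose 2) = 28.

28


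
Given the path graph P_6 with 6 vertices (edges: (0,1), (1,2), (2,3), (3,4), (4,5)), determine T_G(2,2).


A path on 6 vertices is a tree with 5 edges.
T(x,y) = x^(5) for any tree.
T(2,2) = 2^5 = 32.

32


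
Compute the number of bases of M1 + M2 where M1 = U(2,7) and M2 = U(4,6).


Bases of a direct sum M1 + M2: |B| = |B(M1)| * |B(M2)|.
|B(U(2,7))| = C(7,2) = 21.
|B(U(4,6))| = C(6,4) = 15.
Total bases = 21 * 15 = 315.

315


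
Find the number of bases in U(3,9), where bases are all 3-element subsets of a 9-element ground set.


Bases of U(3,9) are all 3-element subsets of the 9-element ground set.
Number of bases = C(9,3).
C(9,3) = (9 * 8 * 7) / (1 * 2 * 3) = 84.

84


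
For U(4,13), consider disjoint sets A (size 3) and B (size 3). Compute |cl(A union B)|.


|A union B| = 3 + 3 = 6 (disjoint).
In U(4,13), cl(S) = S if |S| < 4, else cl(S) = E.
Since 6 >= 4, cl(A union B) = E.
|cl(A union B)| = 13.

13


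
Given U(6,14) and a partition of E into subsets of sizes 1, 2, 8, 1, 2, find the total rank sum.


r(Ai) = min(|Ai|, 6) for each part.
Sum = min(1,6) + min(2,6) + min(8,6) + min(1,6) + min(2,6)
    = 1 + 2 + 6 + 1 + 2
    = 12.

12


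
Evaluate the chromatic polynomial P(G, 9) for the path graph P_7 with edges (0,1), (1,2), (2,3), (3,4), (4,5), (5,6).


P(P_7, k) = k * (k-1)^(6).
P(9) = 9 * 8^6 = 9 * 262144 = 2359296.

2359296


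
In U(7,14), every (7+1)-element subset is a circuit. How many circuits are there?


In U(7,14), circuits are the (8)-element subsets.
Any set of 8 elements is dependent, and removing any one element gives
an independent set of size 7, so it is a minimal dependent set.
Number of circuits = (14 choose 8) = 3003.

3003


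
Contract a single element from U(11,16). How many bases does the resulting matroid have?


Contracting e from U(11,16) gives U(10,15).
Bases of U(10,15) = C(15,10) = 15! / (10! * 5!) = 3003.

3003


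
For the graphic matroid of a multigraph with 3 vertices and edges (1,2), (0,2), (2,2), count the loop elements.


In a graphic matroid, a loop is a self-loop edge (u,u) with rank 0.
Examining all 3 edges for self-loops...
Self-loops found: (2,2)
Number of loops = 1.

1


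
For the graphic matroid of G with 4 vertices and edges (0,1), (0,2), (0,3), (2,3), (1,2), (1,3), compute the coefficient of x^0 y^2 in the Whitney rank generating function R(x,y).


R(x,y) = sum over A in 2^E of x^(r(E)-r(A)) * y^(|A|-r(A)).
G has 4 vertices, 6 edges. r(E) = 3.
Enumerate all 2^6 = 64 subsets.
Count subsets with r(E)-r(A)=0 and |A|-r(A)=2: 6.

6


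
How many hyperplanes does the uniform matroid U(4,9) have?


Hyperplanes of U(4,9) are flats of rank 3.
In a uniform matroid, these are exactly the (3)-element subsets.
Count = C(9,3) = (9 * 8 * 7) / (1 * 2 * 3) = 84.

84


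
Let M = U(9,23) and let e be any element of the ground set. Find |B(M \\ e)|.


Deleting e from U(9,23) gives U(9,22) since n > r.
Bases of U(9,22) = C(22,9) = 22! / (9! * 13!) = 497420.

497420


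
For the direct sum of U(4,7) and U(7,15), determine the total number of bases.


Bases of a direct sum M1 + M2: |B| = |B(M1)| * |B(M2)|.
|B(U(4,7))| = C(7,4) = 35.
|B(U(7,15))| = C(15,7) = 6435.
Total bases = 35 * 6435 = 225225.

225225


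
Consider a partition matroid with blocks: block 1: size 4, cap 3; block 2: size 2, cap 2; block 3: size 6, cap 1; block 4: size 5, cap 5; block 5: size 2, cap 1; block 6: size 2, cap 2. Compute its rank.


Rank of a partition matroid = sum of min(|Si|, ci) for each block.
= min(4,3) + min(2,2) + min(6,1) + min(5,5) + min(2,1) + min(2,2)
= 3 + 2 + 1 + 5 + 1 + 2
= 14.

14


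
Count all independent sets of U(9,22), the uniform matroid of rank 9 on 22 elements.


Independent sets of U(9,22) are all subsets of size <= 9.
Count = (22 choose 0) + (22 choose 1) + (22 choose 2) + (22 choose 3) + (22 choose 4) + (22 choose 5) + (22 choose 6) + (22 choose 7) + (22 choose 8) + (22 choose 9)
     = 1 + 22 + 231 + 1540 + 7315 + 26334 + 74613 + 170544 + 319770 + 497420
     = 1097790.

1097790


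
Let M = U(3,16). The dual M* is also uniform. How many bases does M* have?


The dual of U(r,n) is U(n-r, n) = U(13,16).
Bases of U(13,16) are all (13)-element subsets.
|B(M*)| = C(16,13) = 16! / (13! * 3!) = 560.

560


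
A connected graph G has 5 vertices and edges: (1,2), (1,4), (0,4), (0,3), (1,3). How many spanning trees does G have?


By Kirchhoff's matrix tree theorem, the number of spanning trees equals
the determinant of any cofactor of the Laplacian matrix L.
G has 5 vertices and 5 edges.
Computing the (4 x 4) cofactor determinant gives 4.

4


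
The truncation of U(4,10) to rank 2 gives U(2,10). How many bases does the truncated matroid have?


Truncating U(4,10) to rank 2 gives U(2,10).
Bases of U(2,10) are all 2-element subsets of 10 elements.
Number of bases = (10 choose 2) = 45.

45


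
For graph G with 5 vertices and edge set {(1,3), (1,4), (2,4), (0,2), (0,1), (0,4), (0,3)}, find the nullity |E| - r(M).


Cycle rank (nullity) = |E| - r(M) = |E| - (|V| - c).
|E| = 7, |V| = 5, c = 1.
Nullity = 7 - (5 - 1) = 7 - 4 = 3.

3


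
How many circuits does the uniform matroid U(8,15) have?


In U(8,15), circuits are the (9)-element subsets.
Any set of 9 elements is dependent, and removing any one element gives
an independent set of size 8, so it is a minimal dependent set.
Number of circuits = C(15,9) = 5005.

5005


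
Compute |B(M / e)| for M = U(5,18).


Contracting e from U(5,18) gives U(4,17).
Bases of U(4,17) = C(17,4) = 17! / (4! * 13!) = 2380.

2380


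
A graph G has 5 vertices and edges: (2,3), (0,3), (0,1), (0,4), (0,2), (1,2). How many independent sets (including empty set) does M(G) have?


An independent set in a graphic matroid is an acyclic edge subset.
G has 5 vertices and 6 edges.
Enumerate all 2^6 = 64 subsets, checking for acyclicity.
Total independent sets = 48.

48


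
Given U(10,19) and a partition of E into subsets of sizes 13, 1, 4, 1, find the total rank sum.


r(Ai) = min(|Ai|, 10) for each part.
Sum = min(13,10) + min(1,10) + min(4,10) + min(1,10)
    = 10 + 1 + 4 + 1
    = 16.

16


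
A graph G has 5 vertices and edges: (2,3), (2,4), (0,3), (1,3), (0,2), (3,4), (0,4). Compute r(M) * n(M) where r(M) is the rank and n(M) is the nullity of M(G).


r(M) = |V| - c = 5 - 1 = 4.
nullity = |E| - r(M) = 7 - 4 = 3.
Product = 4 * 3 = 12.

12


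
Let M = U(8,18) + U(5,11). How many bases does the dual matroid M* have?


(M1+M2)* = M1* + M2*.
M1* = U(10,18), bases: C(18,10) = 43758.
M2* = U(6,11), bases: C(11,6) = 462.
|B(M*)| = 43758 * 462 = 20216196.

20216196


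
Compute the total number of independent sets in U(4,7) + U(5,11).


For a direct sum, |I(M1+M2)| = |I(M1)| * |I(M2)|.
|I(U(4,7))| = sum C(7,k) for k=0..4 = 99.
|I(U(5,11))| = sum C(11,k) for k=0..5 = 1024.
Total = 99 * 1024 = 101376.

101376


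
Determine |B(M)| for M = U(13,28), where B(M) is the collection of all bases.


Bases of U(13,28) are all 13-element subsets of the 28-element ground set.
Number of bases = C(28,13).
C(28,13) = 37442160.

37442160


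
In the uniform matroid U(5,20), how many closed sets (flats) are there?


Flats of U(5,20): every subset of size < 5 is a flat, plus E itself.
Count = C(20,0) + C(20,1) + C(20,2) + C(20,3) + C(20,4) + 1
     = 1 + 20 + 190 + 1140 + 4845 + 1
     = 6197.

6197


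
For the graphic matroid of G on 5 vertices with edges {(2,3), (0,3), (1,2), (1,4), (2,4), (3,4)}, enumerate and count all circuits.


A circuit in a graphic matroid = edge set of a simple cycle.
G has 5 vertices and 6 edges.
Enumerating all minimal edge subsets forming cycles...
Total circuits found: 3.

3


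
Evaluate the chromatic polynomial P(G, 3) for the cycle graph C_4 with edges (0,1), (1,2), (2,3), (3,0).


P(C_4, k) = (k-1)^4 + (-1)^4*(k-1).
P(3) = (2)^4 + 2
= 16 + 2 = 18.

18


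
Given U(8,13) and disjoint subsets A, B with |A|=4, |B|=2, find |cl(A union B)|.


|A union B| = 4 + 2 = 6 (disjoint).
In U(8,13), cl(S) = S if |S| < 8, else cl(S) = E.
Since 6 < 8, cl(A union B) = A union B.
|cl(A union B)| = 6.

6


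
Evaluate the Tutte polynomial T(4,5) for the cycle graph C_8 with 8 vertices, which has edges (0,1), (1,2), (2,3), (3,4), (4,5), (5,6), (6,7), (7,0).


T(C_8; x,y) = x + x^2 + ... + x^(7) + y.
T(4,5) = 4^1 + 4^2 + 4^3 + 4^4 + 4^5 + 4^6 + 4^7 + 5
= 4 + 16 + 64 + 256 + 1024 + 4096 + 16384 + 5
= 21849.

21849


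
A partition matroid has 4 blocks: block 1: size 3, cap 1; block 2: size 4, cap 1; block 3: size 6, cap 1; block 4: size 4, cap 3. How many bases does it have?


A basis picks exactly ci elements from block i.
Number of bases = product of C(|Si|, ci).
= C(3,1) * C(4,1) * C(6,1) * C(4,3)
= 3 * 4 * 6 * 4
= 288.

288


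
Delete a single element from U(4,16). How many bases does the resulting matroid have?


Deleting e from U(4,16) gives U(4,15) since n > r.
Bases of U(4,15) = C(15,4) = 15! / (4! * 11!) = 1365.

1365


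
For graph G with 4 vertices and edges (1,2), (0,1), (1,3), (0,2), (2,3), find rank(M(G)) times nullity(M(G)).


r(M) = |V| - c = 4 - 1 = 3.
nullity = |E| - r(M) = 5 - 3 = 2.
Product = 3 * 2 = 6.

6


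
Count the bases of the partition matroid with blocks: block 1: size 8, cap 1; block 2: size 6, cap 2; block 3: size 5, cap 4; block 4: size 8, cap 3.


A basis picks exactly ci elements from block i.
Number of bases = product of C(|Si|, ci).
= C(8,1) * C(6,2) * C(5,4) * C(8,3)
= 8 * 15 * 5 * 56
= 33600.

33600


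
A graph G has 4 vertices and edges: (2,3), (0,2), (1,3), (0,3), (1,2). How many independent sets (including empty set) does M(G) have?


An independent set in a graphic matroid is an acyclic edge subset.
G has 4 vertices and 5 edges.
Enumerate all 2^5 = 32 subsets, checking for acyclicity.
Total independent sets = 24.

24


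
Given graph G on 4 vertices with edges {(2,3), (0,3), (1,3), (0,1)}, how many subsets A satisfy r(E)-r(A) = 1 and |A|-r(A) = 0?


R(x,y) = sum over A in 2^E of x^(r(E)-r(A)) * y^(|A|-r(A)).
G has 4 vertices, 4 edges. r(E) = 3.
Enumerate all 2^4 = 16 subsets.
Count subsets with r(E)-r(A)=1 and |A|-r(A)=0: 6.

6


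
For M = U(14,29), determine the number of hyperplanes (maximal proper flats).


Hyperplanes of U(14,29) are flats of rank 13.
In a uniform matroid, these are exactly the (13)-element subsets.
Count = (29 choose 13) = 67863915.

67863915


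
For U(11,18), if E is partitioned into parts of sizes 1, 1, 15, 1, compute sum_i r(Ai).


r(Ai) = min(|Ai|, 11) for each part.
Sum = min(1,11) + min(1,11) + min(15,11) + min(1,11)
    = 1 + 1 + 11 + 1
    = 14.

14


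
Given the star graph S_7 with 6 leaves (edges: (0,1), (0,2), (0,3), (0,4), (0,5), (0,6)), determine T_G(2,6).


A star on 7 vertices is a tree with 6 edges.
T(x,y) = x^(6) for any tree.
T(2,6) = 2^6 = 64.

64


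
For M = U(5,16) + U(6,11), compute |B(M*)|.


(M1+M2)* = M1* + M2*.
M1* = U(11,16), bases: C(16,11) = 4368.
M2* = U(5,11), bases: C(11,5) = 462.
|B(M*)| = 4368 * 462 = 2018016.

2018016


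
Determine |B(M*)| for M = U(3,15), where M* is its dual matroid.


The dual of U(r,n) is U(n-r, n) = U(12,15).
Bases of U(12,15) are all (12)-element subsets.
|B(M*)| = C(15,12) = 455.

455


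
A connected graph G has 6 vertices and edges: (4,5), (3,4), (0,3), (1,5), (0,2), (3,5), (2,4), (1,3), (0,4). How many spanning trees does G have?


By Kirchhoff's matrix tree theorem, the number of spanning trees equals
the determinant of any cofactor of the Laplacian matrix L.
G has 6 vertices and 9 edges.
Computing the (5 x 5) cofactor determinant gives 55.

55


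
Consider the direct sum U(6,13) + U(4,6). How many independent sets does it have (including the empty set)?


For a direct sum, |I(M1+M2)| = |I(M1)| * |I(M2)|.
|I(U(6,13))| = sum C(13,k) for k=0..6 = 4096.
|I(U(4,6))| = sum C(6,k) for k=0..4 = 57.
Total = 4096 * 57 = 233472.

233472


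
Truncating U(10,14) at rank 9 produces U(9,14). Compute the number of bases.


Truncating U(10,14) to rank 9 gives U(9,14).
Bases of U(9,14) are all 9-element subsets of 14 elements.
Number of bases = (14 choose 9) = 2002.

2002


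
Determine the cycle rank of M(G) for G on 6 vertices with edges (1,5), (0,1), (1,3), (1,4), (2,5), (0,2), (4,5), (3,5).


Cycle rank (nullity) = |E| - r(M) = |E| - (|V| - c).
|E| = 8, |V| = 6, c = 1.
Nullity = 8 - (6 - 1) = 8 - 5 = 3.

3


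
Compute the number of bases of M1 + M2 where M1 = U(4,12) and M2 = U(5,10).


Bases of a direct sum M1 + M2: |B| = |B(M1)| * |B(M2)|.
|B(U(4,12))| = C(12,4) = 495.
|B(U(5,10))| = C(10,5) = 252.
Total bases = 495 * 252 = 124740.

124740


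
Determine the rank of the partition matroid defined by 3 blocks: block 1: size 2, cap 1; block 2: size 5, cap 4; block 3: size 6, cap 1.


Rank of a partition matroid = sum of min(|Si|, ci) for each block.
= min(2,1) + min(5,4) + min(6,1)
= 1 + 4 + 1
= 6.

6


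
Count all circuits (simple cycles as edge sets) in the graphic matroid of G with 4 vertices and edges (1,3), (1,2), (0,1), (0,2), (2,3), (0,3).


A circuit in a graphic matroid = edge set of a simple cycle.
G has 4 vertices and 6 edges.
Enumerating all minimal edge subsets forming cycles...
Total circuits found: 7.

7


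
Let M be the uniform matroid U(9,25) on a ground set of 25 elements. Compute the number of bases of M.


Bases of U(9,25) are all 9-element subsets of the 25-element ground set.
Number of bases = C(25,9).
C(25,9) = 25! / (9! * 16!) = 2042975.

2042975


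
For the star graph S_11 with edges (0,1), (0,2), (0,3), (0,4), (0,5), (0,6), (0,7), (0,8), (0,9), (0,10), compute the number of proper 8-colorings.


P(tree, k) = k * (k-1)^(10) for any tree on 11 vertices.
P(8) = 8 * 7^10 = 8 * 282475249 = 2259801992.

2259801992


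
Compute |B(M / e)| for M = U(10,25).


Contracting e from U(10,25) gives U(9,24).
Bases of U(9,24) = C(24,9) = 24! / (9! * 15!) = 1307504.

1307504


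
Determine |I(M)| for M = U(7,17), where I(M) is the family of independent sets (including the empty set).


Independent sets of U(7,17) are all subsets of size <= 7.
Count = C(17,0) + C(17,1) + C(17,2) + C(17,3) + C(17,4) + C(17,5) + C(17,6) + C(17,7)
     = 1 + 17 + 136 + 680 + 2380 + 6188 + 12376 + 19448
     = 41226.

41226


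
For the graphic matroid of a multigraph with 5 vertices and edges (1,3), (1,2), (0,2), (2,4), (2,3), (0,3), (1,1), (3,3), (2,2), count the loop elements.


In a graphic matroid, a loop is a self-loop edge (u,u) with rank 0.
Examining all 9 edges for self-loops...
Self-loops found: (1,1), (3,3), (2,2)
Number of loops = 3.

3


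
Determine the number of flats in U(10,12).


Flats of U(10,12): every subset of size < 10 is a flat, plus E itself.
Count = (12 choose 0) + (12 choose 1) + (12 choose 2) + (12 choose 3) + (12 choose 4) + (12 choose 5) + (12 choose 6) + (12 choose 7) + (12 choose 8) + (12 choose 9) + 1
     = 1 + 12 + 66 + 220 + 495 + 792 + 924 + 792 + 495 + 220 + 1
     = 4018.

4018


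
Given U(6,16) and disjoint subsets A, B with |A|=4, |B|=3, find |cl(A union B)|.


|A union B| = 4 + 3 = 7 (disjoint).
In U(6,16), cl(S) = S if |S| < 6, else cl(S) = E.
Since 7 >= 6, cl(A union B) = E.
|cl(A union B)| = 16.

16


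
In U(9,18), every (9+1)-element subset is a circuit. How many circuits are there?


In U(9,18), circuits are the (10)-element subsets.
Any set of 10 elements is dependent, and removing any one element gives
an independent set of size 9, so it is a minimal dependent set.
Number of circuits = (18 choose 10) = 43758.

43758


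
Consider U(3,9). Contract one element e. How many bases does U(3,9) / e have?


Contracting e from U(3,9) gives U(2,8).
Bases of U(2,8) = C(8,2) = (8 * 7) / (1 * 2) = 28.

28


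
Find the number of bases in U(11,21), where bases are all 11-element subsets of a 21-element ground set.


Bases of U(11,21) are all 11-element subsets of the 21-element ground set.
Number of bases = C(21,11).
C(21,11) = 352716.

352716


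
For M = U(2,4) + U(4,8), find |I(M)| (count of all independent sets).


For a direct sum, |I(M1+M2)| = |I(M1)| * |I(M2)|.
|I(U(2,4))| = sum C(4,k) for k=0..2 = 11.
|I(U(4,8))| = sum C(8,k) for k=0..4 = 163.
Total = 11 * 163 = 1793.

1793


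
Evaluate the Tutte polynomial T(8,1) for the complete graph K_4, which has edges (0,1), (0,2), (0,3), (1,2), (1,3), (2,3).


T(K_4; x,y) = x^3 + 3x^2 + 4xy + 2x + y^3 + 3y^2 + 2y.
Substituting x=8, y=1:
= 512 + 192 + 32 + 16 + 1 + 3 + 2
= 758.

758


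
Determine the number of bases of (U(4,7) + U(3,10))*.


(M1+M2)* = M1* + M2*.
M1* = U(3,7), bases: C(7,3) = 35.
M2* = U(7,10), bases: C(10,7) = 120.
|B(M*)| = 35 * 120 = 4200.

4200


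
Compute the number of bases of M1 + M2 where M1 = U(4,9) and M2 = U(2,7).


Bases of a direct sum M1 + M2: |B| = |B(M1)| * |B(M2)|.
|B(U(4,9))| = C(9,4) = 126.
|B(U(2,7))| = C(7,2) = 21.
Total bases = 126 * 21 = 2646.

2646


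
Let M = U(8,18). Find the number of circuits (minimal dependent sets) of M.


In U(8,18), circuits are the (9)-element subsets.
Any set of 9 elements is dependent, and removing any one element gives
an independent set of size 8, so it is a minimal dependent set.
Number of circuits = C(18,9) = 18! / (9! * 9!) = 48620.

48620


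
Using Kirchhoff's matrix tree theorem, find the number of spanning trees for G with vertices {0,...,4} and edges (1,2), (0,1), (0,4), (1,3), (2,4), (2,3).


By Kirchhoff's matrix tree theorem, the number of spanning trees equals
the determinant of any cofactor of the Laplacian matrix L.
G has 5 vertices and 6 edges.
Computing the (4 x 4) cofactor determinant gives 11.

11


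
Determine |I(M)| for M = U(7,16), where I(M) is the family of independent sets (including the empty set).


Independent sets of U(7,16) are all subsets of size <= 7.
Count = (16 choose 0) + (16 choose 1) + (16 choose 2) + (16 choose 3) + (16 choose 4) + (16 choose 5) + (16 choose 6) + (16 choose 7)
     = 1 + 16 + 120 + 560 + 1820 + 4368 + 8008 + 11440
     = 26333.

26333


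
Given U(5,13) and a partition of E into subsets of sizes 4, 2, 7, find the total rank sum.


r(Ai) = min(|Ai|, 5) for each part.
Sum = min(4,5) + min(2,5) + min(7,5)
    = 4 + 2 + 5
    = 11.

11


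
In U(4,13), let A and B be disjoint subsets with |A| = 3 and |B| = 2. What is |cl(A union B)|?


|A union B| = 3 + 2 = 5 (disjoint).
In U(4,13), cl(S) = S if |S| < 4, else cl(S) = E.
Since 5 >= 4, cl(A union B) = E.
|cl(A union B)| = 13.

13


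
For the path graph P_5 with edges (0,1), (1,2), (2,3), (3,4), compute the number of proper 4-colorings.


P(P_5, k) = k * (k-1)^(4).
P(4) = 4 * 3^4 = 4 * 81 = 324.

324


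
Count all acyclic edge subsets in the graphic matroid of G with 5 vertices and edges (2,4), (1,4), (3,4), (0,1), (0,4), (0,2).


An independent set in a graphic matroid is an acyclic edge subset.
G has 5 vertices and 6 edges.
Enumerate all 2^6 = 64 subsets, checking for acyclicity.
Total independent sets = 48.

48


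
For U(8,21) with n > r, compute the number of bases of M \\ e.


Deleting e from U(8,21) gives U(8,20) since n > r.
Bases of U(8,20) = (20 choose 8) = 125970.

125970


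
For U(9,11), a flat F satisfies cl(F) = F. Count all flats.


Flats of U(9,11): every subset of size < 9 is a flat, plus E itself.
Count = C(11,0) + C(11,1) + C(11,2) + C(11,3) + C(11,4) + C(11,5) + C(11,6) + C(11,7) + C(11,8) + 1
     = 1 + 11 + 55 + 165 + 330 + 462 + 462 + 330 + 165 + 1
     = 1982.

1982


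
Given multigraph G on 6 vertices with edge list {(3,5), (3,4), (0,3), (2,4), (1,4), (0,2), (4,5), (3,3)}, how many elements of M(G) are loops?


In a graphic matroid, a loop is a self-loop edge (u,u) with rank 0.
Examining all 8 edges for self-loops...
Self-loops found: (3,3)
Number of loops = 1.

1


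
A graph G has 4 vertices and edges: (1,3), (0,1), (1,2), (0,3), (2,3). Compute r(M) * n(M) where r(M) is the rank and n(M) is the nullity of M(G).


r(M) = |V| - c = 4 - 1 = 3.
nullity = |E| - r(M) = 5 - 3 = 2.
Product = 3 * 2 = 6.

6


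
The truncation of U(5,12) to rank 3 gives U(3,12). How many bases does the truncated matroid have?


Truncating U(5,12) to rank 3 gives U(3,12).
Bases of U(3,12) are all 3-element subsets of 12 elements.
Number of bases = C(12,3) = 12! / (3! * 9!) = 220.

220


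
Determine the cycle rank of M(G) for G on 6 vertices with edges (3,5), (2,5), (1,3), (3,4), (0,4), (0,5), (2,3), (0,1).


Cycle rank (nullity) = |E| - r(M) = |E| - (|V| - c).
|E| = 8, |V| = 6, c = 1.
Nullity = 8 - (6 - 1) = 8 - 5 = 3.

3


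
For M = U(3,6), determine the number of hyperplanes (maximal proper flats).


Hyperplanes of U(3,6) are flats of rank 2.
In a uniform matroid, these are exactly the (2)-element subsets.
Count = (6 choose 2) = 15.

15


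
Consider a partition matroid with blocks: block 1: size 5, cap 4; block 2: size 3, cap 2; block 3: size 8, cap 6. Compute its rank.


Rank of a partition matroid = sum of min(|Si|, ci) for each block.
= min(5,4) + min(3,2) + min(8,6)
= 4 + 2 + 6
= 12.

12


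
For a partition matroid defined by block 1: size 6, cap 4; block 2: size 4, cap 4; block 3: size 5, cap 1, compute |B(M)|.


A basis picks exactly ci elements from block i.
Number of bases = product of C(|Si|, ci).
= C(6,4) * C(4,4) * C(5,1)
= 15 * 1 * 5
= 75.

75


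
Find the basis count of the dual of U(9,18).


The dual of U(r,n) is U(n-r, n) = U(9,18).
Bases of U(9,18) are all (9)-element subsets.
|B(M*)| = C(18,9) = 18! / (9! * 9!) = 48620.

48620


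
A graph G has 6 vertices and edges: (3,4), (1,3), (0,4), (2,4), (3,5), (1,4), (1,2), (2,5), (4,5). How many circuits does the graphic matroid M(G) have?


A circuit in a graphic matroid = edge set of a simple cycle.
G has 6 vertices and 9 edges.
Enumerating all minimal edge subsets forming cycles...
Total circuits found: 13.

13


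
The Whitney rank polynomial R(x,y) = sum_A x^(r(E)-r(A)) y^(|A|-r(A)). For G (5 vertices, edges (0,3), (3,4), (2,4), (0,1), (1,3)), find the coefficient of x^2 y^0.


R(x,y) = sum over A in 2^E of x^(r(E)-r(A)) * y^(|A|-r(A)).
G has 5 vertices, 5 edges. r(E) = 4.
Enumerate all 2^5 = 32 subsets.
Count subsets with r(E)-r(A)=2 and |A|-r(A)=0: 10.

10


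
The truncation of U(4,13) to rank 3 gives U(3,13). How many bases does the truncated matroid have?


Truncating U(4,13) to rank 3 gives U(3,13).
Bases of U(3,13) are all 3-element subsets of 13 elements.
Number of bases = C(13,3) = (13 * 12 * 11) / (1 * 2 * 3) = 286.

286


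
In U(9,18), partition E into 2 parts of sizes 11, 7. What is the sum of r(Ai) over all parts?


r(Ai) = min(|Ai|, 9) for each part.
Sum = min(11,9) + min(7,9)
    = 9 + 7
    = 16.

16


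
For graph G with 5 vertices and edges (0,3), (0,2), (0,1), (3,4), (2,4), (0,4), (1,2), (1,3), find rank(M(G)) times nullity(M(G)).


r(M) = |V| - c = 5 - 1 = 4.
nullity = |E| - r(M) = 8 - 4 = 4.
Product = 4 * 4 = 16.

16


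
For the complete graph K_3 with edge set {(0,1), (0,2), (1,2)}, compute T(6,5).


T(K_3; x,y) = x^2 + x + y.
T(6,5) = 36 + 6 + 5 = 47.

47


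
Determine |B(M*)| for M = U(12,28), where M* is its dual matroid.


The dual of U(r,n) is U(n-r, n) = U(16,28).
Bases of U(16,28) are all (16)-element subsets.
|B(M*)| = C(28,16) = 28! / (16! * 12!) = 30421755.

30421755


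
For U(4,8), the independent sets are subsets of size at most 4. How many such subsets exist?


Independent sets of U(4,8) are all subsets of size <= 4.
Count = (8 choose 0) + (8 choose 1) + (8 choose 2) + (8 choose 3) + (8 choose 4)
     = 1 + 8 + 28 + 56 + 70
     = 163.

163


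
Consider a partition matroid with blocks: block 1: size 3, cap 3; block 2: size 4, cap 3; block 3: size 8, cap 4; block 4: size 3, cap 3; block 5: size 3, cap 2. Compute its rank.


Rank of a partition matroid = sum of min(|Si|, ci) for each block.
= min(3,3) + min(4,3) + min(8,4) + min(3,3) + min(3,2)
= 3 + 3 + 4 + 3 + 2
= 15.

15


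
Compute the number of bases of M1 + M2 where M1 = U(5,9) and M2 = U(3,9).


Bases of a direct sum M1 + M2: |B| = |B(M1)| * |B(M2)|.
|B(U(5,9))| = C(9,5) = 126.
|B(U(3,9))| = C(9,3) = 84.
Total bases = 126 * 84 = 10584.

10584


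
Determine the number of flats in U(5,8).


Flats of U(5,8): every subset of size < 5 is a flat, plus E itself.
Count = (8 choose 0) + (8 choose 1) + (8 choose 2) + (8 choose 3) + (8 choose 4) + 1
     = 1 + 8 + 28 + 56 + 70 + 1
     = 164.

164


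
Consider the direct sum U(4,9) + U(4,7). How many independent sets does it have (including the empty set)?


For a direct sum, |I(M1+M2)| = |I(M1)| * |I(M2)|.
|I(U(4,9))| = sum C(9,k) for k=0..4 = 256.
|I(U(4,7))| = sum C(7,k) for k=0..4 = 99.
Total = 256 * 99 = 25344.

25344


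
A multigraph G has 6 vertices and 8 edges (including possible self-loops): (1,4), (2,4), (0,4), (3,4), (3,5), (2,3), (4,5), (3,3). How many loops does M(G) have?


In a graphic matroid, a loop is a self-loop edge (u,u) with rank 0.
Examining all 8 edges for self-loops...
Self-loops found: (3,3)
Number of loops = 1.

1


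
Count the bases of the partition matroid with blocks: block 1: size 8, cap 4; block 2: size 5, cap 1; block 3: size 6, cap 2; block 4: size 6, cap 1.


A basis picks exactly ci elements from block i.
Number of bases = product of C(|Si|, ci).
= C(8,4) * C(5,1) * C(6,2) * C(6,1)
= 70 * 5 * 15 * 6
= 31500.

31500


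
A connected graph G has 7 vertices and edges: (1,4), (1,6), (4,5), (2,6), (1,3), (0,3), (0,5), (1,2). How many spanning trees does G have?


By Kirchhoff's matrix tree theorem, the number of spanning trees equals
the determinant of any cofactor of the Laplacian matrix L.
G has 7 vertices and 8 edges.
Computing the (6 x 6) cofactor determinant gives 15.

15


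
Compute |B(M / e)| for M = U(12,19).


Contracting e from U(12,19) gives U(11,18).
Bases of U(11,18) = (18 choose 11) = 31824.

31824


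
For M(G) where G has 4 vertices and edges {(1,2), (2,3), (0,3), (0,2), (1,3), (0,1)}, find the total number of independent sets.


An independent set in a graphic matroid is an acyclic edge subset.
G has 4 vertices and 6 edges.
Enumerate all 2^6 = 64 subsets, checking for acyclicity.
Total independent sets = 38.

38


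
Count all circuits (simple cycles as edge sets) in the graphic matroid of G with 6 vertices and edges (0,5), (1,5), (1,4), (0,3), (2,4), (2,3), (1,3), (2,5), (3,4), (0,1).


A circuit in a graphic matroid = edge set of a simple cycle.
G has 6 vertices and 10 edges.
Enumerating all minimal edge subsets forming cycles...
Total circuits found: 23.

23


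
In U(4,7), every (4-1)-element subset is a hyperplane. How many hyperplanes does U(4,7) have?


Hyperplanes of U(4,7) are flats of rank 3.
In a uniform matroid, these are exactly the (3)-element subsets.
Count = C(7,3) = 7! / (3! * 4!) = 35.

35


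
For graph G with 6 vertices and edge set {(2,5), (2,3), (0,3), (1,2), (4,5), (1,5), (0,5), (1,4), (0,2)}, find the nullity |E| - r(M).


Cycle rank (nullity) = |E| - r(M) = |E| - (|V| - c).
|E| = 9, |V| = 6, c = 1.
Nullity = 9 - (6 - 1) = 9 - 5 = 4.

4


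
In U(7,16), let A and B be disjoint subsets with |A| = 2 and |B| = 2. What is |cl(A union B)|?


|A union B| = 2 + 2 = 4 (disjoint).
In U(7,16), cl(S) = S if |S| < 7, else cl(S) = E.
Since 4 < 7, cl(A union B) = A union B.
|cl(A union B)| = 4.

4


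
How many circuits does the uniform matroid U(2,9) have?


In U(2,9), circuits are the (3)-element subsets.
Any set of 3 elements is dependent, and removing any one element gives
an independent set of size 2, so it is a minimal dependent set.
Number of circuits = (9 choose 3) = 84.

84


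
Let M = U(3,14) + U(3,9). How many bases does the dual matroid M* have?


(M1+M2)* = M1* + M2*.
M1* = U(11,14), bases: C(14,11) = 364.
M2* = U(6,9), bases: C(9,6) = 84.
|B(M*)| = 364 * 84 = 30576.

30576


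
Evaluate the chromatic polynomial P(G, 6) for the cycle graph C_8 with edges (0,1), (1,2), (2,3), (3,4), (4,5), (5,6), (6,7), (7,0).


P(C_8, k) = (k-1)^8 + (-1)^8*(k-1).
P(6) = (5)^8 + 5
= 390625 + 5 = 390630.

390630


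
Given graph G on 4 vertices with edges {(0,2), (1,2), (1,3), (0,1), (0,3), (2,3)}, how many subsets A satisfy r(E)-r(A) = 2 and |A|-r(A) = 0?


R(x,y) = sum over A in 2^E of x^(r(E)-r(A)) * y^(|A|-r(A)).
G has 4 vertices, 6 edges. r(E) = 3.
Enumerate all 2^6 = 64 subsets.
Count subsets with r(E)-r(A)=2 and |A|-r(A)=0: 6.

6


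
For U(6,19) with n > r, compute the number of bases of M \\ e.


Deleting e from U(6,19) gives U(6,18) since n > r.
Bases of U(6,18) = (18 choose 6) = 18564.

18564


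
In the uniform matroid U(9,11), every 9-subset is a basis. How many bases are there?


Bases of U(9,11) are all 9-element subsets of the 11-element ground set.
Number of bases = C(11,9).
C(11,9) = 11! / (9! * 2!) = 55.

55


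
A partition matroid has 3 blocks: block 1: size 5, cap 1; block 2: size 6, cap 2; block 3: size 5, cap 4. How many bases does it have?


A basis picks exactly ci elements from block i.
Number of bases = product of C(|Si|, ci).
= C(5,1) * C(6,2) * C(5,4)
= 5 * 15 * 5
= 375.

375


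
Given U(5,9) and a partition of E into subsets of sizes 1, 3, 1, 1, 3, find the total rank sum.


r(Ai) = min(|Ai|, 5) for each part.
Sum = min(1,5) + min(3,5) + min(1,5) + min(1,5) + min(3,5)
    = 1 + 3 + 1 + 1 + 3
    = 9.

9


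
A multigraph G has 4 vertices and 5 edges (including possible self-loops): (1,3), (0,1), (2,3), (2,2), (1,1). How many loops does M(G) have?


In a graphic matroid, a loop is a self-loop edge (u,u) with rank 0.
Examining all 5 edges for self-loops...
Self-loops found: (2,2), (1,1)
Number of loops = 2.

2


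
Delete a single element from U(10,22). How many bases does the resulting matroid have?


Deleting e from U(10,22) gives U(10,21) since n > r.
Bases of U(10,21) = (21 choose 10) = 352716.

352716


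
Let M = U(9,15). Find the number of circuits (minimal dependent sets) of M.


In U(9,15), circuits are the (10)-element subsets.
Any set of 10 elements is dependent, and removing any one element gives
an independent set of size 9, so it is a minimal dependent set.
Number of circuits = C(15,10) = 3003.

3003
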